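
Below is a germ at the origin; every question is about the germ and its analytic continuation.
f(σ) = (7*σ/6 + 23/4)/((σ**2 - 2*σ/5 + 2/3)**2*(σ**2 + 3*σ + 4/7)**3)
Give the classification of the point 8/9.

Denominator factors: σ**2 - 2*σ/5 + 2/3 = 446/405 at σ = 8/9; σ**2 + 3*σ + 4/7 = 2284/567 at σ = 8/9 — none vanishes.
So the germ continues analytically to 8/9.

The point is a regular point.


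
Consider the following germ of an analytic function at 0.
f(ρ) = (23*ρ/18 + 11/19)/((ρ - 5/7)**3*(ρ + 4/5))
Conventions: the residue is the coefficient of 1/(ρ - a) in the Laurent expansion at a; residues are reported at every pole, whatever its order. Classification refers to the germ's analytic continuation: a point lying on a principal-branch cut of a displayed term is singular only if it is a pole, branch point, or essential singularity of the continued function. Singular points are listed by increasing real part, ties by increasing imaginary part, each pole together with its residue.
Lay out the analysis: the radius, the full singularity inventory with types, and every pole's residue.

Radius of convergence at 0: 5/7.
At -4/5: a pole of order 1; residue 3249925/25457967.
At 5/7: a pole of order 3; residue -3249925/25457967.

Denominator factor (ρ + 4/5): pole of order 1 at -4/5, modulus 4/5.
Denominator factor (ρ - 5/7)^3: pole of order 3 at 5/7, modulus 5/7.
The radius of convergence is the smallest modulus among the singular points: 5/7.
At the order-1 pole -4/5 set g(ρ) = (ρ - (-4/5))*f(ρ) = (23*ρ/18 + 11/19)/(ρ - 5/7)**3.
Simple pole: residue = g(a) at a = -4/5, which is 3249925/25457967.
At the order-3 pole 5/7 set g(ρ) = (ρ - (5/7))^3*f(ρ) = (23*ρ/18 + 11/19)/(ρ + 4/5).
Order-3 pole: residue = g''(a)/2; g''(5/7) = -6499850/25457967, so the residue is -3249925/25457967.
List the singular points by increasing real part (a conjugate pair: the negative imaginary part first).


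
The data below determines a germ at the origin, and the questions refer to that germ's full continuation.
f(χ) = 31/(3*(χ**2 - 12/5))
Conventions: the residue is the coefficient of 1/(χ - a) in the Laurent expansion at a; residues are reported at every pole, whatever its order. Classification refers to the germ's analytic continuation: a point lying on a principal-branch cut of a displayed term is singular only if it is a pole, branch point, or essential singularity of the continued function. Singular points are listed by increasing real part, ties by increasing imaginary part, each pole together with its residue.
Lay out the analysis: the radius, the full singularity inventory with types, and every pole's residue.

Radius of convergence at 0: (2/5)*sqrt(15).
At -(2/5)*sqrt(15): a pole of order 1; residue -(31/36)*sqrt(15).
At (2/5)*sqrt(15): a pole of order 1; residue (31/36)*sqrt(15).

Denominator factor (χ**2 - 12/5): discriminant 48/5, real irrational roots (2/5)*sqrt(15) and -(2/5)*sqrt(15); poles of order 1, moduli (2/5)*sqrt(15) and (2/5)*sqrt(15).
The radius of convergence is the smallest modulus among the singular points: (2/5)*sqrt(15).
The factor χ**2 - 12/5 splits as (χ - a)(χ - a') with a = -(2/5)*sqrt(15), a' = (2/5)*sqrt(15). At the order-1 pole a set g(χ) = (χ - a)*f(χ) = [31/3] / (χ - a').
Simple pole: residue = g(a) at a = -(2/5)*sqrt(15), which is -(31/36)*sqrt(15).
The factor χ**2 - 12/5 splits as (χ - a)(χ - a') with a = (2/5)*sqrt(15), a' = -(2/5)*sqrt(15). At the order-1 pole a set g(χ) = (χ - a)*f(χ) = [31/3] / (χ - a').
Simple pole: residue = g(a) at a = (2/5)*sqrt(15), which is (31/36)*sqrt(15).
List the singular points by increasing real part (a conjugate pair: the negative imaginary part first).


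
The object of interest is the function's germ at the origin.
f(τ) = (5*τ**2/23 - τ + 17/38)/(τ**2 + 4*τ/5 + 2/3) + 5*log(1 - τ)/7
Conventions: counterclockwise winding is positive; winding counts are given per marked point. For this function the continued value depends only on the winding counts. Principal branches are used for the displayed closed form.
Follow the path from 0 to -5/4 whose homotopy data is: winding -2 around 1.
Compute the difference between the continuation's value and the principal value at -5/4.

The rational part is single-valued and drops out of the difference; each branch term changes only by its own monodromy.
(5/7)*log(1 - τ/(1)): each positive loop around 1 adds 2*pi*i to the log, so winding -2 contributes (5/7)*(-2)*2*pi*i = -(20/7)*pi*i.
Summing the contributions at τ = -5/4 gives -(20/7)*pi*i.

Continued minus principal equals -(20/7)*pi*i.


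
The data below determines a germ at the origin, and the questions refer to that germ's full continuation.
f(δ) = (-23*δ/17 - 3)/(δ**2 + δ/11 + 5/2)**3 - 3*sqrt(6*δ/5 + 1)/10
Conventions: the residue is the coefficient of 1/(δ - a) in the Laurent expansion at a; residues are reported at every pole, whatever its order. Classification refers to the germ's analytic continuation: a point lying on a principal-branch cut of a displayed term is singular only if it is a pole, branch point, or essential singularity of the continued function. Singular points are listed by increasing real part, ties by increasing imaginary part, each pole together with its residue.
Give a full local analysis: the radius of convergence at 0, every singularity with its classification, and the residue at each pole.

Radius of convergence at 0: 5/6.
At -5/6: an algebraic (square-root) branch point.
At (-1/22) - ((1/22)*sqrt(1209))*i: a pole of order 3; residue -((16090459/10013976531)*sqrt(1209))*i.
At (-1/22) + ((1/22)*sqrt(1209))*i: a pole of order 3; residue ((16090459/10013976531)*sqrt(1209))*i.

Denominator factor (δ**2 + δ/11 + 5/2)^3: discriminant -1209/121, complex-conjugate roots (-1/22) + ((1/22)*sqrt(1209))*i and (-1/22) - ((1/22)*sqrt(1209))*i; poles of order 3, moduli (1/2)*sqrt(10) and (1/2)*sqrt(10).
Branch term (-3/10)*sqrt(1 - δ/(-5/6)): its argument vanishes at δ = -5/6, a square-root branch point, modulus 5/6.
The radius of convergence is the smallest modulus among the singular points: 5/6.
The branch term is analytic at (-1/22) - ((1/22)*sqrt(1209))*i and contributes nothing to the residue; only the rational part matters.
The factor δ**2 + δ/11 + 5/2 splits as (δ - a)(δ - a') with a = (-1/22) - ((1/22)*sqrt(1209))*i, a' = (-1/22) + ((1/22)*sqrt(1209))*i. At the order-3 pole a set g(δ) = (δ - a)^3*(rational part) = [-23*δ/17 - 3] / (δ - a')^3.
Order-3 pole: residue = g''(a)/2; g''((-1/22) - ((1/22)*sqrt(1209))*i) = -((32180918/10013976531)*sqrt(1209))*i, so the residue is -((16090459/10013976531)*sqrt(1209))*i.
The branch term is analytic at (-1/22) + ((1/22)*sqrt(1209))*i and contributes nothing to the residue; only the rational part matters.
The factor δ**2 + δ/11 + 5/2 splits as (δ - a)(δ - a') with a = (-1/22) + ((1/22)*sqrt(1209))*i, a' = (-1/22) - ((1/22)*sqrt(1209))*i. At the order-3 pole a set g(δ) = (δ - a)^3*(rational part) = [-23*δ/17 - 3] / (δ - a')^3.
Order-3 pole: residue = g''(a)/2; g''((-1/22) + ((1/22)*sqrt(1209))*i) = ((32180918/10013976531)*sqrt(1209))*i, so the residue is ((16090459/10013976531)*sqrt(1209))*i.
List the singular points by increasing real part (a conjugate pair: the negative imaginary part first).


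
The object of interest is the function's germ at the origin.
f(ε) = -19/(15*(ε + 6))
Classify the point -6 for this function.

The denominator factor ε + 6 vanishes at -6 and appears to the power 1; the numerator there equals -19/15, nonzero, and no other factor vanishes.
Hence a pole whose order is the multiplicity, 1.

The point is a pole of order 1.


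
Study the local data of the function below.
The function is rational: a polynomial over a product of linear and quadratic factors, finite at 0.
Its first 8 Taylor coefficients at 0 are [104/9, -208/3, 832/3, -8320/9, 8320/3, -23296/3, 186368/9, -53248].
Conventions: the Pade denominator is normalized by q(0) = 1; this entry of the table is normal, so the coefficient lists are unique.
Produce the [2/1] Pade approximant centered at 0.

The Pade approximant has numerator coefficients [104/9, -832/27, 416/9]; denominator coefficients [1, 10/3].

Taylor coefficients needed (read off): a_0 = 104/9, a_1 = -208/3, a_2 = 832/3, a_3 = -8320/9.
Write the denominator as Q(ξ) = 1 + q1*ξ. Requiring Q*f - P = O(ξ^4) with deg P <= 2 kills the coefficients of ξ^3..ξ^3 in Q*f:
  ξ^3: a_3 + q1*a_2 = 0, i.e. -8320/9 + (832/3)*q1 = 0.
Solving this linear system: q1 = 10/3.
The numerator is Q*f truncated at degree 2: P0 = a_0 = 104/9; P1 = a_1 + q1*a_0 = -832/27; P2 = a_2 + q1*a_1 = 416/9.


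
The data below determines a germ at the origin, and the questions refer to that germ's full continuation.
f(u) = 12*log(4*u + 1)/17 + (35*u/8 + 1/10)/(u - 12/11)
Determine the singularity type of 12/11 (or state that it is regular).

The denominator factor u - 12/11 vanishes at 12/11 and appears to the power 1; the numerator there equals 268/55, nonzero, and no other factor vanishes.
The branch terms are analytic at this point.
Hence a pole whose order is the multiplicity, 1.

The point is a pole of order 1.


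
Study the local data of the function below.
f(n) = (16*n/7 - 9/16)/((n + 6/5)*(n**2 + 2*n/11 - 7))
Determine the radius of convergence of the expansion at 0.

Denominator factor (n + 6/5): pole of order 1 at -6/5, modulus 6/5.
Denominator factor (n**2 + 2*n/11 - 7): discriminant 3392/121, real irrational roots -1/11 + (4/11)*sqrt(53) and -1/11 - (4/11)*sqrt(53); poles of order 1, moduli -1/11 + (4/11)*sqrt(53) and 1/11 + (4/11)*sqrt(53).
The radius of convergence is the smallest modulus among the singular points: 6/5.

The radius of convergence is 6/5.


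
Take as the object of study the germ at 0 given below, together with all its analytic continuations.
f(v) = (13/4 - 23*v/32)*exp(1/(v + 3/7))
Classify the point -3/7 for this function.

The exponent 1/(v - (-3/7)) has a pole at -3/7, so exp(1/(v - (-3/7))) takes every nonzero value near it: an essential singularity (not a pole of any order).

The point is an essential singularity.


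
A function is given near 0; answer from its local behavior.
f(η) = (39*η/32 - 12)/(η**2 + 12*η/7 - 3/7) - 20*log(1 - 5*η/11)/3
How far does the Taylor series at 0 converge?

The radius of convergence is -6/7 + (1/7)*sqrt(57).

Denominator factor (η**2 + 12*η/7 - 3/7): discriminant 228/49, real irrational roots -6/7 + (1/7)*sqrt(57) and -6/7 - (1/7)*sqrt(57); poles of order 1, moduli -6/7 + (1/7)*sqrt(57) and 6/7 + (1/7)*sqrt(57).
Branch term (-20/3)*log(1 - η/(11/5)): its argument vanishes at η = 11/5, a logarithmic branch point, modulus 11/5.
The radius of convergence is the smallest modulus among the singular points: -6/7 + (1/7)*sqrt(57).


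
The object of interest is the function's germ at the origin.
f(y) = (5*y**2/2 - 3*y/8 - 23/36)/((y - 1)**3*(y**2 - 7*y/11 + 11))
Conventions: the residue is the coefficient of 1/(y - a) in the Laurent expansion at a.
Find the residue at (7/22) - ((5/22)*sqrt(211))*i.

The factor y**2 - 7*y/11 + 11 splits as (y - a)(y - a') with a = (7/22) - ((5/22)*sqrt(211))*i, a' = (7/22) + ((5/22)*sqrt(211))*i. At the order-1 pole a set g(y) = (y - a)*f(y) = [(5*y**2/2 - 3*y/8 - 23/36)/(y - 1)**3] / (y - a').
Simple pole: residue = g(a) at a = (7/22) - ((5/22)*sqrt(211))*i, which is (-908633/11250000) - ((1378971/263750000)*sqrt(211))*i.

The residue is (-908633/11250000) - ((1378971/263750000)*sqrt(211))*i.


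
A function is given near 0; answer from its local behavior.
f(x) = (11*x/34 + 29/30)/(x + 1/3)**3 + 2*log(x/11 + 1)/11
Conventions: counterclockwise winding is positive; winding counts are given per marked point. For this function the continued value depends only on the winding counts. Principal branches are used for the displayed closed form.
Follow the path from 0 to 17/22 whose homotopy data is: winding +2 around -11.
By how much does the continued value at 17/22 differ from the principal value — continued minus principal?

The rational part is single-valued and drops out of the difference; each branch term changes only by its own monodromy.
(2/11)*log(1 - x/(-11)): each positive loop around -11 adds 2*pi*i to the log, so winding +2 contributes (2/11)*(2)*2*pi*i = (8/11)*pi*i.
Summing the contributions at x = 17/22 gives (8/11)*pi*i.

Continued minus principal equals (8/11)*pi*i.


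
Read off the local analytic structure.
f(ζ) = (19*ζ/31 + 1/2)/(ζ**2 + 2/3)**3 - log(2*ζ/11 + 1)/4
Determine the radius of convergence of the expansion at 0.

Denominator factor (ζ**2 + 2/3)^3: discriminant -8/3, complex-conjugate roots ((1/3)*sqrt(6))*i and -((1/3)*sqrt(6))*i; poles of order 3, moduli (1/3)*sqrt(6) and (1/3)*sqrt(6).
Branch term (-1/4)*log(1 - ζ/(-11/2)): its argument vanishes at ζ = -11/2, a logarithmic branch point, modulus 11/2.
The radius of convergence is the smallest modulus among the singular points: (1/3)*sqrt(6).

The radius of convergence is (1/3)*sqrt(6).


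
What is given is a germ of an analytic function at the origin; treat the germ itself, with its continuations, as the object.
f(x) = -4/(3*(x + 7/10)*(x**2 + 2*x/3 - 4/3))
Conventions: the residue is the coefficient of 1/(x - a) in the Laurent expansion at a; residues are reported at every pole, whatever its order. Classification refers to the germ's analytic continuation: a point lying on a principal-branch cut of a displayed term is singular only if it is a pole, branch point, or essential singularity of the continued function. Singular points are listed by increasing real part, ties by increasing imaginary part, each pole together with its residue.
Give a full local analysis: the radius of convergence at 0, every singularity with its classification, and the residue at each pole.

Denominator factor (x**2 + 2*x/3 - 4/3): discriminant 52/9, real irrational roots -1/3 + (1/3)*sqrt(13) and -1/3 - (1/3)*sqrt(13); poles of order 1, moduli -1/3 + (1/3)*sqrt(13) and 1/3 + (1/3)*sqrt(13).
Denominator factor (x + 7/10): pole of order 1 at -7/10, modulus 7/10.
The radius of convergence is the smallest modulus among the singular points: 7/10.
The factor x**2 + 2*x/3 - 4/3 splits as (x - a)(x - a') with a = -1/3 - (1/3)*sqrt(13), a' = -1/3 + (1/3)*sqrt(13). At the order-1 pole a set g(x) = (x - a)*f(x) = [-4/(3*(x + 7/10))] / (x - a').
Simple pole: residue = g(a) at a = -1/3 - (1/3)*sqrt(13), which is -200/393 - (220/5109)*sqrt(13).
At the order-1 pole -7/10 set g(x) = (x - (-7/10))*f(x) = -4/(3*(x**2 + 2*x/3 - 4/3)).
Simple pole: residue = g(a) at a = -7/10, which is 400/393.
The factor x**2 + 2*x/3 - 4/3 splits as (x - a)(x - a') with a = -1/3 + (1/3)*sqrt(13), a' = -1/3 - (1/3)*sqrt(13). At the order-1 pole a set g(x) = (x - a)*f(x) = [-4/(3*(x + 7/10))] / (x - a').
Simple pole: residue = g(a) at a = -1/3 + (1/3)*sqrt(13), which is -200/393 + (220/5109)*sqrt(13).
List the singular points by increasing real part (a conjugate pair: the negative imaginary part first).

Radius of convergence at 0: 7/10.
At -1/3 - (1/3)*sqrt(13): a pole of order 1; residue -200/393 - (220/5109)*sqrt(13).
At -7/10: a pole of order 1; residue 400/393.
At -1/3 + (1/3)*sqrt(13): a pole of order 1; residue -200/393 + (220/5109)*sqrt(13).


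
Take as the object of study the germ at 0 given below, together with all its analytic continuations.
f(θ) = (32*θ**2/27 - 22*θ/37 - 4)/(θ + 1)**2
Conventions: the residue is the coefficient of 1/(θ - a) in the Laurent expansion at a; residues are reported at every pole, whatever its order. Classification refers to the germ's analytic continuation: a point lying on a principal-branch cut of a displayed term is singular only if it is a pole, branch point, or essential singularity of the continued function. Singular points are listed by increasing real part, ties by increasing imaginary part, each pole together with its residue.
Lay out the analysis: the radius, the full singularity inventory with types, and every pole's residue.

Radius of convergence at 0: 1.
At -1: a pole of order 2; residue -2962/999.

Denominator factor (θ + 1)^2: pole of order 2 at -1, modulus 1.
The radius of convergence is the smallest modulus among the singular points: 1.
At the order-2 pole -1 set g(θ) = (θ - (-1))^2*f(θ) = 32*θ**2/27 - 22*θ/37 - 4.
Order-2 pole: residue = g'(a); g'(-1) = -2962/999, so the residue is -2962/999.


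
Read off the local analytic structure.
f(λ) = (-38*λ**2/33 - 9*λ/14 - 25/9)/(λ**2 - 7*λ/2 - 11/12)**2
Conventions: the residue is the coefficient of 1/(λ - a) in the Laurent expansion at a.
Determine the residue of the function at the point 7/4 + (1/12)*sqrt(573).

The factor λ**2 - 7*λ/2 - 11/12 splits as (λ - a)(λ - a') with a = 7/4 + (1/12)*sqrt(573), a' = 7/4 - (1/12)*sqrt(573). At the order-2 pole a set g(λ) = (λ - a)^2*f(λ) = [-38*λ**2/33 - 9*λ/14 - 25/9] / (λ - a')^2.
Order-2 pole: residue = g'(a); g'(7/4 + (1/12)*sqrt(573)) = (410/109443)*sqrt(573), so the residue is (410/109443)*sqrt(573).

The residue is (410/109443)*sqrt(573).


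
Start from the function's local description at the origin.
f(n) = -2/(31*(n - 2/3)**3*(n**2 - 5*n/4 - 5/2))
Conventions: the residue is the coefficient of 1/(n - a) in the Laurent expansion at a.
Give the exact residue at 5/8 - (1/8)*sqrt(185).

The residue is -33777/8717696 + (33723/1612773760)*sqrt(185).

The factor n**2 - 5*n/4 - 5/2 splits as (n - a)(n - a') with a = 5/8 - (1/8)*sqrt(185), a' = 5/8 + (1/8)*sqrt(185). At the order-1 pole a set g(n) = (n - a)*f(n) = [-2/(31*(n - 2/3)**3)] / (n - a').
Simple pole: residue = g(a) at a = 5/8 - (1/8)*sqrt(185), which is -33777/8717696 + (33723/1612773760)*sqrt(185).


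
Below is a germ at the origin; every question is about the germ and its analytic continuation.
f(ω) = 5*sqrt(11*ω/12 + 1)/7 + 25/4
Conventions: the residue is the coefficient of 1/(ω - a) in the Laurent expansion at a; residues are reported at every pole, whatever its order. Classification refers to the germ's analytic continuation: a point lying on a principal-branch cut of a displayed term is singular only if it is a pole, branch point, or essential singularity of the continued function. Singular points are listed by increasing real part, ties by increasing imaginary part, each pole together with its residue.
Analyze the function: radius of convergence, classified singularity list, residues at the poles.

Branch term (5/7)*sqrt(1 - ω/(-12/11)): its argument vanishes at ω = -12/11, a square-root branch point, modulus 12/11.
The radius of convergence is the smallest modulus among the singular points: 12/11.

Radius of convergence at 0: 12/11.
At -12/11: an algebraic (square-root) branch point.


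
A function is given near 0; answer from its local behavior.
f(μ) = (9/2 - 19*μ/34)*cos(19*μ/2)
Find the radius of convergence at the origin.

The factor cos(19*μ/2) is entire and contributes no finite singular point.
The polynomial part has no poles.
No finite singular points: the Taylor series at 0 converges everywhere.

The radius of convergence is infinite.


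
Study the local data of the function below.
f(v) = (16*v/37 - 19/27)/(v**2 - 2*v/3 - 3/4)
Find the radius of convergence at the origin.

Denominator factor (v**2 - 2*v/3 - 3/4): discriminant 31/9, real irrational roots 1/3 + (1/6)*sqrt(31) and 1/3 - (1/6)*sqrt(31); poles of order 1, moduli 1/3 + (1/6)*sqrt(31) and -1/3 + (1/6)*sqrt(31).
The radius of convergence is the smallest modulus among the singular points: -1/3 + (1/6)*sqrt(31).

The radius of convergence is -1/3 + (1/6)*sqrt(31).


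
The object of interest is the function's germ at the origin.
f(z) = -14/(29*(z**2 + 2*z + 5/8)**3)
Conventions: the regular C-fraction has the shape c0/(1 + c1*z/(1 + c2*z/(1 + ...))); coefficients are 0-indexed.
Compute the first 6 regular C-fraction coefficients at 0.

The regular C-fraction coefficients are [-7168/3625, 48/5, -37/10, 2123/1110, -982448/1178265, 822421792/651792845].

Taylor coefficients (expand at 0): a_0 = -7168/3625, a_1 = 344064/18125, a_2 = -10149888/90625, a_3 = 47710208/90625, a_4 = -982646784/453125, a_5 = 92880764928/11328125.
c0 = a_0 = -7168/3625. Peel one level at a time: if S = 1 + c*z/S' with S'(0) = 1, then c is the z-coefficient of S and S' = c*z/(S - 1).
S_1 = c0/f = 1 + (48/5)*z + (888/25)*z^2 + ...; c1 = 48/5.
S_2 = c1*z/(S_1 - 1) = 1 + (-37/10)*z + (2123/300)*z^2 + ...; c2 = -37/10.
S_3 = c2*z/(S_2 - 1) = 1 + (2123/1110)*z + (491224/308025)*z^2 + ...; c3 = 2123/1110.
S_4 = c3*z/(S_3 - 1) = 1 + (-982448/1178265)*z + (355641856/338034675)*z^2 + ...; c4 = -982448/1178265.
S_5 = c4*z/(S_4 - 1) = 1 + (822421792/651792845)*z + ...; c5 = 822421792/651792845.


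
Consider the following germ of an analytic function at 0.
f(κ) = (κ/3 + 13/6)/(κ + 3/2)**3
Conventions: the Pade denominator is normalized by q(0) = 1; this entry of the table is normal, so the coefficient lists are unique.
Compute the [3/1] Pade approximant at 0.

Taylor coefficients needed (expand at 0): a_0 = 52/81, a_1 = -32/27, a_2 = 368/243, a_3 = -3584/2187, a_4 = 3520/2187.
Write the denominator as Q(κ) = 1 + q1*κ. Requiring Q*f - P = O(κ^5) with deg P <= 3 kills the coefficients of κ^4..κ^4 in Q*f:
  κ^4: a_4 + q1*a_3 = 0, i.e. 3520/2187 + (-3584/2187)*q1 = 0.
Solving this linear system: q1 = 55/56.
The numerator is Q*f truncated at degree 3: P0 = a_0 = 52/81; P1 = a_1 + q1*a_0 = -629/1134; P2 = a_2 + q1*a_1 = 596/1701; P3 = a_3 + q1*a_2 = -2318/15309.

The Pade approximant has numerator coefficients [52/81, -629/1134, 596/1701, -2318/15309]; denominator coefficients [1, 55/56].


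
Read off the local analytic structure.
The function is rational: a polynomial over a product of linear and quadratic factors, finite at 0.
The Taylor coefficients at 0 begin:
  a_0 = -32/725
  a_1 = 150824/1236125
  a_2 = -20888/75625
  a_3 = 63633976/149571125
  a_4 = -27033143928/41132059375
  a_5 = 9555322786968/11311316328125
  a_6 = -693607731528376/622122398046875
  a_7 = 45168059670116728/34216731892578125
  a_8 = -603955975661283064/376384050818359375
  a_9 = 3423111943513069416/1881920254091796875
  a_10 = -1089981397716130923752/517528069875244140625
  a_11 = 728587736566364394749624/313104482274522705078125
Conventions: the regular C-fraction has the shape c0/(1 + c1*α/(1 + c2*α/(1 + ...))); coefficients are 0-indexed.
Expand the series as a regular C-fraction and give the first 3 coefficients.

Taylor coefficients (read off): a_0 = -32/725, a_1 = 150824/1236125, a_2 = -20888/75625.
c0 = a_0 = -32/725. Peel one level at a time: if S = 1 + c*α/S' with S'(0) = 1, then c is the α-coefficient of S and S' = c*α/(S - 1).
S_1 = c0/f = 1 + (18853/6820)*α + (64371773/46512400)*α^2 + ...; c1 = 18853/6820.
S_2 = c1*α/(S_1 - 1) = 1 + (-64371773/128577460)*α + ...; c2 = -64371773/128577460.

The regular C-fraction coefficients are [-32/725, 18853/6820, -64371773/128577460].


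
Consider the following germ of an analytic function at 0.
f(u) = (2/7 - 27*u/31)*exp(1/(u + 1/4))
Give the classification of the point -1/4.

The exponent 1/(u - (-1/4)) has a pole at -1/4, so exp(1/(u - (-1/4))) takes every nonzero value near it: an essential singularity (not a pole of any order).

The point is an essential singularity.


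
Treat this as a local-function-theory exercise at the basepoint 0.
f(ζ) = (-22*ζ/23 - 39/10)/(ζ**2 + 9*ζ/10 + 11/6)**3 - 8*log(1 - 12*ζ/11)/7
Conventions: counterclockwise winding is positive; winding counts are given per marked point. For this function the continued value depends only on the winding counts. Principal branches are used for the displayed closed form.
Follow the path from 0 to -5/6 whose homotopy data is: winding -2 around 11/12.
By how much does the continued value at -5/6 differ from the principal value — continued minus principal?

The rational part is single-valued and drops out of the difference; each branch term changes only by its own monodromy.
(-8/7)*log(1 - ζ/(11/12)): each positive loop around 11/12 adds 2*pi*i to the log, so winding -2 contributes (-8/7)*(-2)*2*pi*i = (32/7)*pi*i.
Summing the contributions at ζ = -5/6 gives (32/7)*pi*i.

Continued minus principal equals (32/7)*pi*i.


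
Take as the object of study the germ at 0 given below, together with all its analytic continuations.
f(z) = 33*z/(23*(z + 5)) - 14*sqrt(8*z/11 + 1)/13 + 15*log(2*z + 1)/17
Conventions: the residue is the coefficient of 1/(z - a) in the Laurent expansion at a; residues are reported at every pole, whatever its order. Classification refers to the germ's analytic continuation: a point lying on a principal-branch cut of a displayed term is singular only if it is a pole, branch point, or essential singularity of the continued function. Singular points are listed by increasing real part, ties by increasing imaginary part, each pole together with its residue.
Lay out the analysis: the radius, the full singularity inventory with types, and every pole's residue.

Denominator factor (z + 5): pole of order 1 at -5, modulus 5.
Branch term (15/17)*log(1 - z/(-1/2)): its argument vanishes at z = -1/2, a logarithmic branch point, modulus 1/2.
Branch term (-14/13)*sqrt(1 - z/(-11/8)): its argument vanishes at z = -11/8, a square-root branch point, modulus 11/8.
The radius of convergence is the smallest modulus among the singular points: 1/2.
The branch terms are analytic at -5 and contribute nothing to the residue; only the rational part matters.
At the order-1 pole -5 set g(z) = (z - (-5))*(rational part) = 33*z/23.
Simple pole: residue = g(a) at a = -5, which is -165/23.
List the singular points by increasing real part (a conjugate pair: the negative imaginary part first).

Radius of convergence at 0: 1/2.
At -5: a pole of order 1; residue -165/23.
At -11/8: an algebraic (square-root) branch point.
At -1/2: a logarithmic branch point.


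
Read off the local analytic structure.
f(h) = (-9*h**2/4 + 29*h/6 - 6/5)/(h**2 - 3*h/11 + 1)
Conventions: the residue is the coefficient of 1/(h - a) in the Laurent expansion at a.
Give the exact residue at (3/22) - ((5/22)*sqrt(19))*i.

The factor h**2 - 3*h/11 + 1 splits as (h - a)(h - a') with a = (3/22) - ((5/22)*sqrt(19))*i, a' = (3/22) + ((5/22)*sqrt(19))*i. At the order-1 pole a set g(h) = (h - a)*f(h) = [-9*h**2/4 + 29*h/6 - 6/5] / (h - a').
Simple pole: residue = g(a) at a = (3/22) - ((5/22)*sqrt(19))*i, which is (557/264) + ((7867/41800)*sqrt(19))*i.

The residue is (557/264) + ((7867/41800)*sqrt(19))*i.


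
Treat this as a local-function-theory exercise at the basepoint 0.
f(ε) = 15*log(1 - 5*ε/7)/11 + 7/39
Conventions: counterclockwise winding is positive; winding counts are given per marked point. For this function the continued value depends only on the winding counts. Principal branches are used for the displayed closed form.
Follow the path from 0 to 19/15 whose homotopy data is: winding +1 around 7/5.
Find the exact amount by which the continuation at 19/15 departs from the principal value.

Continued minus principal equals (30/11)*pi*i.

The rational part is single-valued and drops out of the difference; each branch term changes only by its own monodromy.
(15/11)*log(1 - ε/(7/5)): each positive loop around 7/5 adds 2*pi*i to the log, so winding +1 contributes (15/11)*(1)*2*pi*i = (30/11)*pi*i.
Summing the contributions at ε = 19/15 gives (30/11)*pi*i.


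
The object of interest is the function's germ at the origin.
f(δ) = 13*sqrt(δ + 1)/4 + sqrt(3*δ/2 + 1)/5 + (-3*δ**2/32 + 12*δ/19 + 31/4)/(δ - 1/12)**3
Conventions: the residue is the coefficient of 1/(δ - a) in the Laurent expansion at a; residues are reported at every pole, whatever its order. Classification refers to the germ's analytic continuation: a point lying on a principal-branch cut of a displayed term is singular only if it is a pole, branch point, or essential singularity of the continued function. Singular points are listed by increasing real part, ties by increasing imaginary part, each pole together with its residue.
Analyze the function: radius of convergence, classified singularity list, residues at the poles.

Denominator factor (δ - 1/12)^3: pole of order 3 at 1/12, modulus 1/12.
Branch term (1/5)*sqrt(1 - δ/(-2/3)): its argument vanishes at δ = -2/3, a square-root branch point, modulus 2/3.
Branch term (13/4)*sqrt(1 - δ/(-1)): its argument vanishes at δ = -1, a square-root branch point, modulus 1.
The radius of convergence is the smallest modulus among the singular points: 1/12.
The branch terms are analytic at 1/12 and contribute nothing to the residue; only the rational part matters.
At the order-3 pole 1/12 set g(δ) = (δ - (1/12))^3*(rational part) = -3*δ**2/32 + 12*δ/19 + 31/4.
Order-3 pole: residue = g''(a)/2; g''(1/12) = -3/16, so the residue is -3/32.
List the singular points by increasing real part (a conjugate pair: the negative imaginary part first).

Radius of convergence at 0: 1/12.
At -1: an algebraic (square-root) branch point.
At -2/3: an algebraic (square-root) branch point.
At 1/12: a pole of order 3; residue -3/32.


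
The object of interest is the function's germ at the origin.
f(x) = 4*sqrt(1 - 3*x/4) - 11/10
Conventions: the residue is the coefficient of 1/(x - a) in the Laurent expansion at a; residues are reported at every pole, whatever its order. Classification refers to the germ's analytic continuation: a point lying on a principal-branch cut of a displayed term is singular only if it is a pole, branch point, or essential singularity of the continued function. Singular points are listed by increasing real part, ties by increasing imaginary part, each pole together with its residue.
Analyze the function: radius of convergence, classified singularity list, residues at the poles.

Branch term (4)*sqrt(1 - x/(4/3)): its argument vanishes at x = 4/3, a square-root branch point, modulus 4/3.
The radius of convergence is the smallest modulus among the singular points: 4/3.

Radius of convergence at 0: 4/3.
At 4/3: an algebraic (square-root) branch point.


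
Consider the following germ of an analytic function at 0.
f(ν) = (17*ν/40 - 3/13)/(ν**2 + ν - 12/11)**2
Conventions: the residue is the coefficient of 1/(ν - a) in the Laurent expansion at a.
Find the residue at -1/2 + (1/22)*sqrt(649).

The factor ν**2 + ν - 12/11 splits as (ν - a)(ν - a') with a = -1/2 + (1/22)*sqrt(649), a' = -1/2 - (1/22)*sqrt(649). At the order-2 pole a set g(ν) = (ν - a)^2*f(ν) = [17*ν/40 - 3/13] / (ν - a')^2.
Order-2 pole: residue = g'(a); g'(-1/2 + (1/22)*sqrt(649)) = (5071/1810120)*sqrt(649), so the residue is (5071/1810120)*sqrt(649).

The residue is (5071/1810120)*sqrt(649).


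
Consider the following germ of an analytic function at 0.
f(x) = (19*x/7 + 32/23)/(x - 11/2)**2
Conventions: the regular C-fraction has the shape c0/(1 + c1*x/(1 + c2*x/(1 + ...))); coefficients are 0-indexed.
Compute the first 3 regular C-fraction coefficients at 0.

Taylor coefficients (expand at 0): a_0 = 128/2783, a_1 = 22812/214291, a_2 = 87664/2357201.
c0 = a_0 = 128/2783. Peel one level at a time: if S = 1 + c*x/S' with S'(0) = 1, then c is the x-coefficient of S and S' = c*x/(S - 1).
S_1 = c0/f = 1 + (-5703/2464)*x + (27615025/6071296)*x^2 + ...; c1 = -5703/2464.
S_2 = c1*x/(S_1 - 1) = 1 + (27615025/14052192)*x + ...; c2 = 27615025/14052192.

The regular C-fraction coefficients are [128/2783, -5703/2464, 27615025/14052192].


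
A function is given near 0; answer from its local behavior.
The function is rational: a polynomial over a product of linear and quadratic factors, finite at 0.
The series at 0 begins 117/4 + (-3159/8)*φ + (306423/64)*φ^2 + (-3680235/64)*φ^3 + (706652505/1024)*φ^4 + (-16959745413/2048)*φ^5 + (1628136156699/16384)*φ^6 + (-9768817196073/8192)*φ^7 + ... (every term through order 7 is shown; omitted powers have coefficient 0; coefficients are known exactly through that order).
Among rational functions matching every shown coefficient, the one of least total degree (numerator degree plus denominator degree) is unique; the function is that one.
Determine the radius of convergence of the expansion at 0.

The radius of convergence is 1/12.

No rational of total degree below 3 reproduces all 8 coefficients; solving the [0/3] Pade equations on them gives f(φ) = 13/(3*(φ + 1/12)*(φ + 4/3)**2), whose expansion matches every shown term.
Denominator factor (φ + 4/3)^2: pole of order 2 at -4/3, modulus 4/3.
Denominator factor (φ + 1/12): pole of order 1 at -1/12, modulus 1/12.
The radius of convergence is the smallest modulus among the singular points: 1/12.


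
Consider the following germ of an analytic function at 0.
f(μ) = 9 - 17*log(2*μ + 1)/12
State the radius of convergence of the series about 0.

The radius of convergence is 1/2.

Branch term (-17/12)*log(1 - μ/(-1/2)): its argument vanishes at μ = -1/2, a logarithmic branch point, modulus 1/2.
The radius of convergence is the smallest modulus among the singular points: 1/2.


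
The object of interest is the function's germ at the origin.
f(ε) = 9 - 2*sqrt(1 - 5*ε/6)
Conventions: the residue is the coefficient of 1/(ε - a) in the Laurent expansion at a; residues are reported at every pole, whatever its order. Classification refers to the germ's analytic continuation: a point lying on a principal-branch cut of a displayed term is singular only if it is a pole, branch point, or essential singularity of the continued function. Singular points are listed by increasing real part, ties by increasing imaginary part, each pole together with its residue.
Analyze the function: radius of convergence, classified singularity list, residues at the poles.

Radius of convergence at 0: 6/5.
At 6/5: an algebraic (square-root) branch point.

Branch term (-2)*sqrt(1 - ε/(6/5)): its argument vanishes at ε = 6/5, a square-root branch point, modulus 6/5.
The radius of convergence is the smallest modulus among the singular points: 6/5.


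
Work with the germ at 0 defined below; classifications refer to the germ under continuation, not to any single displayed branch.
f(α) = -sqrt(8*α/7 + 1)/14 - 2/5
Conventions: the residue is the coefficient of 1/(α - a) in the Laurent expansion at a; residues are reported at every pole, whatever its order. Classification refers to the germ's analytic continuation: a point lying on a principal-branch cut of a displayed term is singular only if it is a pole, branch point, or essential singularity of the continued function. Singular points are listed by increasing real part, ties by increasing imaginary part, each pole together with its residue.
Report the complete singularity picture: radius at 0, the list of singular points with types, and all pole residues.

Radius of convergence at 0: 7/8.
At -7/8: an algebraic (square-root) branch point.

Branch term (-1/14)*sqrt(1 - α/(-7/8)): its argument vanishes at α = -7/8, a square-root branch point, modulus 7/8.
The radius of convergence is the smallest modulus among the singular points: 7/8.


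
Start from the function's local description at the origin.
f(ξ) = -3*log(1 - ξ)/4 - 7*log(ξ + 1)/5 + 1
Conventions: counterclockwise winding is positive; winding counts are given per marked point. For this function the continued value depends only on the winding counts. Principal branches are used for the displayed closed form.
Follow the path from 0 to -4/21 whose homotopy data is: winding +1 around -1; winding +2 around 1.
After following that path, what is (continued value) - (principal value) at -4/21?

Continued minus principal equals -(29/5)*pi*i.

The rational part is single-valued and drops out of the difference; each branch term changes only by its own monodromy.
(-3/4)*log(1 - ξ/(1)): each positive loop around 1 adds 2*pi*i to the log, so winding +2 contributes (-3/4)*(2)*2*pi*i = -(3)*pi*i.
(-7/5)*log(1 - ξ/(-1)): each positive loop around -1 adds 2*pi*i to the log, so winding +1 contributes (-7/5)*(1)*2*pi*i = -(14/5)*pi*i.
Summing the contributions at ξ = -4/21 gives -(29/5)*pi*i.


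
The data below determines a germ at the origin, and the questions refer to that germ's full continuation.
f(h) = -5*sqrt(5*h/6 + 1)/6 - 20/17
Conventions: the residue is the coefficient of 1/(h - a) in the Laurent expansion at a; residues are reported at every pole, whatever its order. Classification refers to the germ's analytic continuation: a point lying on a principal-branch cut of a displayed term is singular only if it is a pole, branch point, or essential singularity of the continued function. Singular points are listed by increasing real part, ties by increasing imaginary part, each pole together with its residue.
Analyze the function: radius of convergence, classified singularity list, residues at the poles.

Branch term (-5/6)*sqrt(1 - h/(-6/5)): its argument vanishes at h = -6/5, a square-root branch point, modulus 6/5.
The radius of convergence is the smallest modulus among the singular points: 6/5.

Radius of convergence at 0: 6/5.
At -6/5: an algebraic (square-root) branch point.


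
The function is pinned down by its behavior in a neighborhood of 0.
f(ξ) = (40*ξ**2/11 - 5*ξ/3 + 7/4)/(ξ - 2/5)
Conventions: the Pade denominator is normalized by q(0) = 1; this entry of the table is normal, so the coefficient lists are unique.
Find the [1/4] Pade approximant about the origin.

Taylor coefficients needed (expand at 0): a_0 = -35/8, a_1 = -325/48, a_2 = -27475/1056, a_3 = -137375/2112, a_4 = -686875/4224, a_5 = -3434375/8448.
Write the denominator as Q(ξ) = 1 + q1*ξ + q2*ξ^2 + q3*ξ^3 + q4*ξ^4. Requiring Q*f - P = O(ξ^6) with deg P <= 1 kills the coefficients of ξ^2..ξ^5 in Q*f:
  ξ^2: a_2 + q1*a_1 + q2*a_0 = 0, i.e. -27475/1056 + (-325/48)*q1 + (-35/8)*q2 = 0.
  ξ^3: a_3 + q1*a_2 + q2*a_1 + q3*a_0 = 0, i.e. -137375/2112 + (-27475/1056)*q1 + (-325/48)*q2 + (-35/8)*q3 = 0.
  ξ^4: a_4 + q1*a_3 + q2*a_2 + q3*a_1 + q4*a_0 = 0, i.e. -686875/4224 + (-137375/2112)*q1 + (-27475/1056)*q2 + (-325/48)*q3 + (-35/8)*q4 = 0.
  ξ^5: a_5 + q1*a_4 + q2*a_3 + q3*a_2 + q4*a_1 = 0, i.e. -3434375/8448 + (-686875/4224)*q1 + (-137375/2112)*q2 + (-27475/1056)*q3 + (-325/48)*q4 = 0.
Solving this linear system: q1 = -1082515/424846, q2 = -4681740/2336653, q3 = 7912800/2336653, q4 = 189907200/25703183.
The numerator is Q*f truncated at degree 1: P0 = a_0 = -35/8; P1 = a_1 + q1*a_0 = 5578325/1274538.

The Pade approximant has numerator coefficients [-35/8, 5578325/1274538]; denominator coefficients [1, -1082515/424846, -4681740/2336653, 7912800/2336653, 189907200/25703183].


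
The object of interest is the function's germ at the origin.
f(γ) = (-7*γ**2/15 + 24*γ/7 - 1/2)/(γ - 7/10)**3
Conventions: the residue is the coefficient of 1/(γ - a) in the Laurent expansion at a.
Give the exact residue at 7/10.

At the order-3 pole 7/10 set g(γ) = (γ - (7/10))^3*f(γ) = -7*γ**2/15 + 24*γ/7 - 1/2.
Order-3 pole: residue = g''(a)/2; g''(7/10) = -14/15, so the residue is -7/15.

The residue is -7/15.


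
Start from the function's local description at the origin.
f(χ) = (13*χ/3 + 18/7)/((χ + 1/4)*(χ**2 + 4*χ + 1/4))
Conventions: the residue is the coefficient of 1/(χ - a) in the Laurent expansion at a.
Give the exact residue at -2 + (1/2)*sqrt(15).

The residue is 250/231 + (268/495)*sqrt(15).

The factor χ**2 + 4*χ + 1/4 splits as (χ - a)(χ - a') with a = -2 + (1/2)*sqrt(15), a' = -2 - (1/2)*sqrt(15). At the order-1 pole a set g(χ) = (χ - a)*f(χ) = [(13*χ/3 + 18/7)/(χ + 1/4)] / (χ - a').
Simple pole: residue = g(a) at a = -2 + (1/2)*sqrt(15), which is 250/231 + (268/495)*sqrt(15).


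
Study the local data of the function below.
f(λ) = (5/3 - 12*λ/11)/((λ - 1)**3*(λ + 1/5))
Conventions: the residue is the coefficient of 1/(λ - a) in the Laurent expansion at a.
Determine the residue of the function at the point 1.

At the order-3 pole 1 set g(λ) = (λ - (1))^3*f(λ) = (5/3 - 12*λ/11)/(λ + 1/5).
Order-3 pole: residue = g''(a)/2; g''(1) = 7775/3564, so the residue is 7775/7128.

The residue is 7775/7128.


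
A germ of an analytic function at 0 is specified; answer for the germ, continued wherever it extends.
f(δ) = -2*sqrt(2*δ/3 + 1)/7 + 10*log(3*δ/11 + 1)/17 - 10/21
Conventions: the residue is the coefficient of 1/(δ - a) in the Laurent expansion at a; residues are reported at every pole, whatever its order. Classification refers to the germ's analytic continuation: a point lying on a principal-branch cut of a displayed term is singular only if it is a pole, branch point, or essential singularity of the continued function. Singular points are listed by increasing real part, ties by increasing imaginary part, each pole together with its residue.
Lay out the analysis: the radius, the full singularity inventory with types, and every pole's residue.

Branch term (10/17)*log(1 - δ/(-11/3)): its argument vanishes at δ = -11/3, a logarithmic branch point, modulus 11/3.
Branch term (-2/7)*sqrt(1 - δ/(-3/2)): its argument vanishes at δ = -3/2, a square-root branch point, modulus 3/2.
The radius of convergence is the smallest modulus among the singular points: 3/2.
List the singular points by increasing real part (a conjugate pair: the negative imaginary part first).

Radius of convergence at 0: 3/2.
At -11/3: a logarithmic branch point.
At -3/2: an algebraic (square-root) branch point.
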